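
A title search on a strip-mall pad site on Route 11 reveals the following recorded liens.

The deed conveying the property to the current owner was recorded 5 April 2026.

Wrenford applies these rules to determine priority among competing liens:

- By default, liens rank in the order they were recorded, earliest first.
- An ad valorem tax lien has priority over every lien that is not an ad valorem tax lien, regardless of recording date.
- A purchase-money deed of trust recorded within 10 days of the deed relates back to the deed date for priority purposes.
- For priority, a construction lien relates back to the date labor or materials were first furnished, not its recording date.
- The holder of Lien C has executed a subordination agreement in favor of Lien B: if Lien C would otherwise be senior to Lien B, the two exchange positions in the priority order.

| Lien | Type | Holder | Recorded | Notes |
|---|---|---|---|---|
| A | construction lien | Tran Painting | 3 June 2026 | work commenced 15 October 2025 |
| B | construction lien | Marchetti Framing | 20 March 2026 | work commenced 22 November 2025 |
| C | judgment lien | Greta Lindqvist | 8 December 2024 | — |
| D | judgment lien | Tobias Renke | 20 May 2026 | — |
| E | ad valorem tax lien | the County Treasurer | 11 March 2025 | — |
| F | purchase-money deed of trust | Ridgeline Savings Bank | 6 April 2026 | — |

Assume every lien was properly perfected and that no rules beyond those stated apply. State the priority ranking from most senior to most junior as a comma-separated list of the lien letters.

E, B, A, C, F, D

Adjusting effective dates: A is treated as recorded 15 October 2025, the work-commencement date; B relates back to 22 November 2025 (work commenced); F relates back to the deed date 5 April 2026.
As an ad valorem tax lien, E is senior to every other lien.
The other liens, earliest effective date first: C (8 December 2024), A (15 October 2025), B (22 November 2025), F (5 April 2026), D (20 May 2026).
C is senior to B before the subordination, so the two trade places.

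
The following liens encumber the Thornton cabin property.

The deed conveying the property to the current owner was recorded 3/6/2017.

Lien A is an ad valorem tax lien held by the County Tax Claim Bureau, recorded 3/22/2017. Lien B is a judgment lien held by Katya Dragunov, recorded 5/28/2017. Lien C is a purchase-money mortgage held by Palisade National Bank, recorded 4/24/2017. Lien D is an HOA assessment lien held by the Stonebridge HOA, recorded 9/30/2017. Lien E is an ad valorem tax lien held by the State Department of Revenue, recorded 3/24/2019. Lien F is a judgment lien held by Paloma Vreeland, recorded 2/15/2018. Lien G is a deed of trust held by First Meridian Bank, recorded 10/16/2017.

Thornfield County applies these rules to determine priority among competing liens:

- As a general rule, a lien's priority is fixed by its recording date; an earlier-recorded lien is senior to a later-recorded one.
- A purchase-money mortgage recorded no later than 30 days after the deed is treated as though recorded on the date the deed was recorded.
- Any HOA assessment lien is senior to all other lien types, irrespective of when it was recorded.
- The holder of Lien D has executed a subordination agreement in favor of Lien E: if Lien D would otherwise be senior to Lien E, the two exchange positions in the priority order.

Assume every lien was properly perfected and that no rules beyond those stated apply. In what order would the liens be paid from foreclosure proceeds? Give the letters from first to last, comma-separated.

Effective dates: C was recorded 49 days after the deed, outside the 30-day window, so it keeps its recording date.
As an HOA assessment lien, D is senior to every other lien.
Ordering the rest by effective date: A (3/22/2017), C (4/24/2017), B (5/28/2017), G (10/16/2017), F (2/15/2018), E (3/24/2019).
D is senior to E before the subordination, so the two trade places.

E, A, C, B, G, F, D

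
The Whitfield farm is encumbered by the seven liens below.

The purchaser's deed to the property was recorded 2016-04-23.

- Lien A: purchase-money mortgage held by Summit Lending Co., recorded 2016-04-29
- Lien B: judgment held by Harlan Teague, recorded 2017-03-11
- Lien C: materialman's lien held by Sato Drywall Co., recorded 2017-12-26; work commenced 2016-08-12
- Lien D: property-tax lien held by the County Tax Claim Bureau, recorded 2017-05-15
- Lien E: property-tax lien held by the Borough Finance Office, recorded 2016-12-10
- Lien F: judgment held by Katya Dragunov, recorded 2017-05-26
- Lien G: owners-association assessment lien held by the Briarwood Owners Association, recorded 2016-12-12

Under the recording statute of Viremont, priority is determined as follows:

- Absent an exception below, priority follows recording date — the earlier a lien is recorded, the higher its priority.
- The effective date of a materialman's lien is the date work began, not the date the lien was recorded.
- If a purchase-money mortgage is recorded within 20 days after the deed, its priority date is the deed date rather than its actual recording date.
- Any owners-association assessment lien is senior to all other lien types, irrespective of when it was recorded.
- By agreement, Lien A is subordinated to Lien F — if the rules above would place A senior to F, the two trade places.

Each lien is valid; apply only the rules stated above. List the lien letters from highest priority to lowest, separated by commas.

G, F, C, E, B, D, A

First, effective dates: A was recorded within the 20-day window, so its effective date is the deed date 2016-04-23; C is treated as recorded 2016-08-12, the work-commencement date.
G is an owners-association assessment lien, so it outranks all other liens regardless of date.
The other liens, earliest effective date first: A (2016-04-23), C (2016-08-12), E (2016-12-10), B (2017-03-11), D (2017-05-15), F (2017-05-26).
A is senior to F before the subordination, so the two trade places.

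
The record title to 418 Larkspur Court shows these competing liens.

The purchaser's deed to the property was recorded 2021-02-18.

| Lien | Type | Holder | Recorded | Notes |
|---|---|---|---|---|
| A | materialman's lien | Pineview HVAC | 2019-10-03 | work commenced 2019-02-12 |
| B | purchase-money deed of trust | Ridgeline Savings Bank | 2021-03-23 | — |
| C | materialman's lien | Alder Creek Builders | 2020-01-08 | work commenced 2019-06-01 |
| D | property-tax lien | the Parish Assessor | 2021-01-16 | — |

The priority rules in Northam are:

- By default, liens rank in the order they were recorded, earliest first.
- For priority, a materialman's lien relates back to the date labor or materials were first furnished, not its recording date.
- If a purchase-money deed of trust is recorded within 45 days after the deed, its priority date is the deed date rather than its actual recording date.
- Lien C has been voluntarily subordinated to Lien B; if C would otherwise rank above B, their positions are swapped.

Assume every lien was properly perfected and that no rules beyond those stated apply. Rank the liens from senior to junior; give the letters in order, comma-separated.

A, B, D, C

Effective dates: A relates back to 2019-02-12 (work commenced); B relates back to the deed date 2021-02-18; C relates back to 2019-06-01 (work commenced).
Sorted by effective date: A (2019-02-12), C (2019-06-01), D (2021-01-16), B (2021-02-18).
C would otherwise be senior to B, so under the subordination agreement C and B exchange positions.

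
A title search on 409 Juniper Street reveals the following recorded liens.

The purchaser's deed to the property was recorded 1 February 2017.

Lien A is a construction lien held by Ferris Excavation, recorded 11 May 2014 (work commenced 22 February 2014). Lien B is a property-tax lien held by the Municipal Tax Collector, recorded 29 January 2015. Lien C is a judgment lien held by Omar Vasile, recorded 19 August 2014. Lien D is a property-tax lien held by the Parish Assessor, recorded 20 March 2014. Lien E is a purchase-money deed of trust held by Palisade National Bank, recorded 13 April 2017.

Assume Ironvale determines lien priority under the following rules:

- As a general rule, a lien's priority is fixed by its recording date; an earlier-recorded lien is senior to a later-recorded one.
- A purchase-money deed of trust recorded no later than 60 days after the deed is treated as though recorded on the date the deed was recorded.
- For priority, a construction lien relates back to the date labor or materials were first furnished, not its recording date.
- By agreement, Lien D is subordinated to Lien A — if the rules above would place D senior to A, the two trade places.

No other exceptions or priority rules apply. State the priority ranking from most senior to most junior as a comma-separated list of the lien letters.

First, effective dates: A's effective date is 22 February 2014, when work began; E was recorded 71 days after the deed, outside the 60-day window, so it keeps its recording date.
Sorted by effective date: A (22 February 2014), D (20 March 2014), C (19 August 2014), B (29 January 2015), E (13 April 2017).
D already ranks below A; the subordination has no effect.

A, D, C, B, E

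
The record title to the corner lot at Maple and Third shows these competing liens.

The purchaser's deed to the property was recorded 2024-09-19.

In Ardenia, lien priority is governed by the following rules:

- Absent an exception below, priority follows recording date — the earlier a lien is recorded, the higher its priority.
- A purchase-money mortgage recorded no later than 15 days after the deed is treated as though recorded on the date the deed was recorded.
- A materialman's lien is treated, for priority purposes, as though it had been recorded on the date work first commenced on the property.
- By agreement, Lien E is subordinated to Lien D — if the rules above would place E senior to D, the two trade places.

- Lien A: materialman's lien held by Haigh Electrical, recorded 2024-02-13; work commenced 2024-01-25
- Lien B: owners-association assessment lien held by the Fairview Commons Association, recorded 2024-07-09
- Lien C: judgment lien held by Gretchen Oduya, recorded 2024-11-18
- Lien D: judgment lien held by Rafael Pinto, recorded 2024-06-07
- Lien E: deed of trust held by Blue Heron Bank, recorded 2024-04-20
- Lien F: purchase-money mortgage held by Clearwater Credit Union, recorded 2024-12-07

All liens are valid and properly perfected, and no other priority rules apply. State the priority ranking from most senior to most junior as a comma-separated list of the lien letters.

A, D, E, B, C, F

First, effective dates: A's effective date is 2024-01-25, when work began; F was recorded 79 days after the deed — beyond 15 days — so no relation-back applies.
By effective date, earliest first: A (2024-01-25), E (2024-04-20), D (2024-06-07), B (2024-07-09), C (2024-11-18), F (2024-12-07).
E is senior to D before the subordination, so the two trade places.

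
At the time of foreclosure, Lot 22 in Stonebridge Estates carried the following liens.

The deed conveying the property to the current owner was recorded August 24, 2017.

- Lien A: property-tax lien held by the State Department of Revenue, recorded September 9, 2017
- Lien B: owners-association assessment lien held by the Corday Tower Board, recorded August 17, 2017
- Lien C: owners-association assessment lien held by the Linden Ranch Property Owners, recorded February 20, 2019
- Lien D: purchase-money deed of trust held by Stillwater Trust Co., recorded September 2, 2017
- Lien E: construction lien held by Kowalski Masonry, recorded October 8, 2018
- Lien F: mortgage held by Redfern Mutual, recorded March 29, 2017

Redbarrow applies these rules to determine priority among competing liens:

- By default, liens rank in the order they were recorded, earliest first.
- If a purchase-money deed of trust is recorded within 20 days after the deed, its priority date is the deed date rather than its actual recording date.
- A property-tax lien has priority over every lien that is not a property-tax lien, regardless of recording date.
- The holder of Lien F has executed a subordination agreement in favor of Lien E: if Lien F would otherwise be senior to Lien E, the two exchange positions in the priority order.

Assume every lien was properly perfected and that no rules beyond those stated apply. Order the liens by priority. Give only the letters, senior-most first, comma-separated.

A, E, B, D, F, C

Effective dates: D was recorded within the 20-day window, so its effective date is the deed date August 24, 2017.
A, as a property-tax lien, has superpriority and ranks first.
Among the remaining liens, by effective date: F (March 29, 2017), B (August 17, 2017), D (August 24, 2017), E (October 8, 2018), C (February 20, 2019).
Because F would otherwise rank above E, the subordination swaps them.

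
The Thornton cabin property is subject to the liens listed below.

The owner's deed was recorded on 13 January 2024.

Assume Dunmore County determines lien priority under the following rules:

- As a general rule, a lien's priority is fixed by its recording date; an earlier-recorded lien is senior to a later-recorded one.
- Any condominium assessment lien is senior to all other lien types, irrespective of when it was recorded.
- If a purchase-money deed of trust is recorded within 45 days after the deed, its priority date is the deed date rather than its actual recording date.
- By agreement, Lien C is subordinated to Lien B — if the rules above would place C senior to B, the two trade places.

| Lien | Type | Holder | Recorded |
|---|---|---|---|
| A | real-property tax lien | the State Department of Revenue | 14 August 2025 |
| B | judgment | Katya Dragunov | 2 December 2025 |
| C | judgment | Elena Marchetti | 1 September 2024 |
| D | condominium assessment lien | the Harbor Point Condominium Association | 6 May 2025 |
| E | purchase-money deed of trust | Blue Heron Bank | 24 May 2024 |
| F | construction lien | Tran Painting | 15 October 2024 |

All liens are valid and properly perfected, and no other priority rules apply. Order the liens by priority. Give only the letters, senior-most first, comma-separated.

D, E, B, F, A, C

First, effective dates: E was recorded 132 days after the deed, outside the 45-day window, so it keeps its recording date.
D is a condominium assessment lien, so it outranks all other liens regardless of date.
The other liens, earliest effective date first: E (24 May 2024), C (1 September 2024), F (15 October 2024), A (14 August 2025), B (2 December 2025).
C would otherwise be senior to B, so under the subordination agreement C and B exchange positions.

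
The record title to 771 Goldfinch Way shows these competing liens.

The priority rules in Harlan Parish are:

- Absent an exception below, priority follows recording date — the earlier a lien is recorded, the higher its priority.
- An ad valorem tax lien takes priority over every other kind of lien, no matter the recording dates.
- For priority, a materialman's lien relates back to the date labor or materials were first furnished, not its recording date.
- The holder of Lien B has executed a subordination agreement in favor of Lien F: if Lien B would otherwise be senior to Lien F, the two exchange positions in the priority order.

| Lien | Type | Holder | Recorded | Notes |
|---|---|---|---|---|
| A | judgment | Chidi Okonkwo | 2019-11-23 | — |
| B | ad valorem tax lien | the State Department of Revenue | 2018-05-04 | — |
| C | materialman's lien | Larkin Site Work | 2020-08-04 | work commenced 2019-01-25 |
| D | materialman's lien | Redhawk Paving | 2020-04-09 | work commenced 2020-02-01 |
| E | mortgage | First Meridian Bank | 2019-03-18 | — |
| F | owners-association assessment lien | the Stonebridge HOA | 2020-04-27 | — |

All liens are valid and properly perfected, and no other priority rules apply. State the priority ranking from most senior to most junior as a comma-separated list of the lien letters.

F, C, E, A, D, B

Effective dates after the stated exceptions: C's effective date is 2019-01-25, when work began; D's effective date is 2020-02-01, when work began.
B is an ad valorem tax lien and takes priority over every other lien.
Remaining liens by effective date: C (2019-01-25), E (2019-03-18), A (2019-11-23), D (2020-02-01), F (2020-04-27).
B is senior to F before the subordination, so the two trade places.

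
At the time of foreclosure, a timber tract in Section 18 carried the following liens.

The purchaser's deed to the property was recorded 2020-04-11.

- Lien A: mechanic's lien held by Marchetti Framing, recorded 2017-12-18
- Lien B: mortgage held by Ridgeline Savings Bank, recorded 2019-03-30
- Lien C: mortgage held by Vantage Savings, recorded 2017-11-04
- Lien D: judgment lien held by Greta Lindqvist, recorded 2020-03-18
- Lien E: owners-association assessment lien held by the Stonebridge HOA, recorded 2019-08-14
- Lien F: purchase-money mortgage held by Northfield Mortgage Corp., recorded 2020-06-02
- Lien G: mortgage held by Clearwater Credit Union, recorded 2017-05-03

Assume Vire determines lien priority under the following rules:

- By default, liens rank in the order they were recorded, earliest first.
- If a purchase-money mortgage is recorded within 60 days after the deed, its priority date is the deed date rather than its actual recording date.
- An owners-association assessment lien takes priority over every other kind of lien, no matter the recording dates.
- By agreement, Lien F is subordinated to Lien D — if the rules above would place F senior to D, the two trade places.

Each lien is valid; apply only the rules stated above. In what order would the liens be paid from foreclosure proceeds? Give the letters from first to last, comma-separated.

E, G, C, A, B, D, F

Effective dates: F's effective date is the deed date, 2020-04-11.
As an owners-association assessment lien, E is senior to every other lien.
Remaining liens by effective date: G (2017-05-03), C (2017-11-04), A (2017-12-18), B (2019-03-30), D (2020-03-18), F (2020-04-11).
Since F is not senior to D, the subordination leaves the order unchanged.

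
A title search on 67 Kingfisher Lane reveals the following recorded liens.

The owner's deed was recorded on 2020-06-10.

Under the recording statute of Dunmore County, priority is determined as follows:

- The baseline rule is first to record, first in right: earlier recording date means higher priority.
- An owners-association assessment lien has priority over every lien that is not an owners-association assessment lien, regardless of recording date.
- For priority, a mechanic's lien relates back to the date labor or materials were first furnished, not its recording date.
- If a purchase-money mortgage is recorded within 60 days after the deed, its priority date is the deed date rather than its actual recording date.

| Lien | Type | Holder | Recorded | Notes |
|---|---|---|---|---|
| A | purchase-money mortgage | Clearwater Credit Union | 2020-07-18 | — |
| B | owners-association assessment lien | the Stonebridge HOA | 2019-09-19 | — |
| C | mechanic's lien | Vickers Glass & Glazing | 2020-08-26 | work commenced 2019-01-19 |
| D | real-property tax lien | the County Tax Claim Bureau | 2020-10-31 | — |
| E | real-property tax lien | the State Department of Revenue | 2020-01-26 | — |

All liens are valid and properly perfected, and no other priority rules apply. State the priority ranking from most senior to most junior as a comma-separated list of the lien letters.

B, C, E, A, D

Adjusting effective dates: A was recorded within the 60-day window, so its effective date is the deed date 2020-06-10; C is treated as recorded 2019-01-19, the work-commencement date.
B, as an owners-association assessment lien, has superpriority and ranks first.
Among the remaining liens, by effective date: C (2019-01-19), E (2020-01-26), A (2020-06-10), D (2020-10-31).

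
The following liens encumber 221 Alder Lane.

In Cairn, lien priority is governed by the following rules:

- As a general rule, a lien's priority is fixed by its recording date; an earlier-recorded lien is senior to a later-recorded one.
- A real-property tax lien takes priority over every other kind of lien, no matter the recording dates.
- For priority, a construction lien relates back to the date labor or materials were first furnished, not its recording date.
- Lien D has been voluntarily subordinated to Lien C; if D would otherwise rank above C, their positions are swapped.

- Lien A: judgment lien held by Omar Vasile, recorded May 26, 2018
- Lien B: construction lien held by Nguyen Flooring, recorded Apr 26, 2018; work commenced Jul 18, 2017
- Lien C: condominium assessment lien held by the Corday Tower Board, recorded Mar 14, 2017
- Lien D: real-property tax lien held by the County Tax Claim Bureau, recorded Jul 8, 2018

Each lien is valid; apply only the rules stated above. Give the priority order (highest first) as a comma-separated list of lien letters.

C, D, B, A

Adjusting effective dates: B's effective date is Jul 18, 2017, when work began.
D is a real-property tax lien and takes priority over every other lien.
Among the remaining liens, by effective date: C (Mar 14, 2017), B (Jul 18, 2017), A (May 26, 2018).
Because D would otherwise rank above C, the subordination swaps them.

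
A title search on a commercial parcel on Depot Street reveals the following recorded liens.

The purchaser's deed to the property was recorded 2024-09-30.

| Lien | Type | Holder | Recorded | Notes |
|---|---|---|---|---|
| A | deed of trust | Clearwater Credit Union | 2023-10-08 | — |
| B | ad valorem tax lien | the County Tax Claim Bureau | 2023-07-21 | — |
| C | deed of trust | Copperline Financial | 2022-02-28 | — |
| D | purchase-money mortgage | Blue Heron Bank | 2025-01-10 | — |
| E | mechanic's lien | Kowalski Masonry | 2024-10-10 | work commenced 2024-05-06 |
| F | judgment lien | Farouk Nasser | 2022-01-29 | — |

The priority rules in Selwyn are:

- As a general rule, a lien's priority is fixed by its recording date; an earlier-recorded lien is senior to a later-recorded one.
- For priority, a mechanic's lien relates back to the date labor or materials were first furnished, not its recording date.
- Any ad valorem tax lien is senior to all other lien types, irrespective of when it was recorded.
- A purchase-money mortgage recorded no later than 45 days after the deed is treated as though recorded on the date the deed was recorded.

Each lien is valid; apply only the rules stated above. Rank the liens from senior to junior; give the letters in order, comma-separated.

Effective dates: D was recorded 102 days after the deed, outside the 45-day window, so it keeps its recording date; E is treated as recorded 2024-05-06, the work-commencement date.
B is an ad valorem tax lien and takes priority over every other lien.
The other liens, earliest effective date first: F (2022-01-29), C (2022-02-28), A (2023-10-08), E (2024-05-06), D (2025-01-10).

B, F, C, A, E, D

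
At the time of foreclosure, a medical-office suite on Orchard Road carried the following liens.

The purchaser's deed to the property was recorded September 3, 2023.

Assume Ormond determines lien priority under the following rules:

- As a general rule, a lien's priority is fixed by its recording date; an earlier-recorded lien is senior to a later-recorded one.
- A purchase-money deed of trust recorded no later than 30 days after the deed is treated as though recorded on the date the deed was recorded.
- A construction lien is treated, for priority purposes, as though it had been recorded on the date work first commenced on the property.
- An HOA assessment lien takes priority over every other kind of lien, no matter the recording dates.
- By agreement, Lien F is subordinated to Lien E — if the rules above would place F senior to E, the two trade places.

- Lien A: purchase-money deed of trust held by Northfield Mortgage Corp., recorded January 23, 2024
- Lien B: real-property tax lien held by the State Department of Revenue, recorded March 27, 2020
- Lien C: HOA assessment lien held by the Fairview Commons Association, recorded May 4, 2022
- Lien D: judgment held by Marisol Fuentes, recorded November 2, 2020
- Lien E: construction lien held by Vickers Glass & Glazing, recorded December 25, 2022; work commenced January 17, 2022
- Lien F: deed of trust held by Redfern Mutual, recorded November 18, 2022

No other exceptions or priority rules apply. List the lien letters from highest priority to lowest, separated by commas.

First, effective dates: A missed the 30-day window (142 days after the deed), so its recording date stands; E is treated as recorded January 17, 2022, the work-commencement date.
C, as an HOA assessment lien, has superpriority and ranks first.
Among the remaining liens, by effective date: B (March 27, 2020), D (November 2, 2020), E (January 17, 2022), F (November 18, 2022), A (January 23, 2024).
F already ranks below E; the subordination has no effect.

C, B, D, E, F, A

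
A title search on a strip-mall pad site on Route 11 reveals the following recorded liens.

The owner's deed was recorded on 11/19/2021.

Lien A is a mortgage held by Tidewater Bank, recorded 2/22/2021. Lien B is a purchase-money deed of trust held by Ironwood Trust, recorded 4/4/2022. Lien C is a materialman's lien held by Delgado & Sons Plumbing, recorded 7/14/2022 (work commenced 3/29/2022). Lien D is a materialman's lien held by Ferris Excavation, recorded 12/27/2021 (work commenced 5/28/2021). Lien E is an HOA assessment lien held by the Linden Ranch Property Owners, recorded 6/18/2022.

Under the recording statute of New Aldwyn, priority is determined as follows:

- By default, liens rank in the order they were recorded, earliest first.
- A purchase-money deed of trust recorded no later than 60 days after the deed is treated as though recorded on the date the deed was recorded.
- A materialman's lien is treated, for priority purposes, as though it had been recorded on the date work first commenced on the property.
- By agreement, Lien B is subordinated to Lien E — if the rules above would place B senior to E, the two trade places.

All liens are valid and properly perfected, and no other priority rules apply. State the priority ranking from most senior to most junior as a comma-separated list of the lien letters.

A, D, C, E, B

Effective dates: B missed the 60-day window (136 days after the deed), so its recording date stands; C's effective date is 3/29/2022, when work began; D relates back to 5/28/2021 (work commenced).
Ordering by effective date: A (2/22/2021), D (5/28/2021), C (3/29/2022), B (4/4/2022), E (6/18/2022).
B would otherwise be senior to E, so under the subordination agreement B and E exchange positions.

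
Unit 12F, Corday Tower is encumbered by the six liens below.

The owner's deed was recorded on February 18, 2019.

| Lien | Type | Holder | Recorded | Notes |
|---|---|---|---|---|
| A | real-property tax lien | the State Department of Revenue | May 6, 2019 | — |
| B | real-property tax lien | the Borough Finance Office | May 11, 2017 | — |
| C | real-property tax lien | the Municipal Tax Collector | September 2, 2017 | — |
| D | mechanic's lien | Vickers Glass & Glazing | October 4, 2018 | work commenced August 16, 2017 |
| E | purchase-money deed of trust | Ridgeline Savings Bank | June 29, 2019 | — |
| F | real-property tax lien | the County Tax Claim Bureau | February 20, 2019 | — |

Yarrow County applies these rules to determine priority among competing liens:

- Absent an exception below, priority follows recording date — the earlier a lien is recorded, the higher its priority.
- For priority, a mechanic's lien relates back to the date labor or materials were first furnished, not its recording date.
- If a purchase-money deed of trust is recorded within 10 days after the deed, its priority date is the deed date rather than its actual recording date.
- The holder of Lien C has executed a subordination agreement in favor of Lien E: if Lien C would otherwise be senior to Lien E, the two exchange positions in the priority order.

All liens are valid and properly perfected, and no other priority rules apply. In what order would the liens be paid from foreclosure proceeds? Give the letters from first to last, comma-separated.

B, D, E, F, A, C

First, effective dates: D relates back to August 16, 2017 (work commenced); E missed the 10-day window (131 days after the deed), so its recording date stands.
By effective date, earliest first: B (May 11, 2017), D (August 16, 2017), C (September 2, 2017), F (February 20, 2019), A (May 6, 2019), E (June 29, 2019).
C is senior to E before the subordination, so the two trade places.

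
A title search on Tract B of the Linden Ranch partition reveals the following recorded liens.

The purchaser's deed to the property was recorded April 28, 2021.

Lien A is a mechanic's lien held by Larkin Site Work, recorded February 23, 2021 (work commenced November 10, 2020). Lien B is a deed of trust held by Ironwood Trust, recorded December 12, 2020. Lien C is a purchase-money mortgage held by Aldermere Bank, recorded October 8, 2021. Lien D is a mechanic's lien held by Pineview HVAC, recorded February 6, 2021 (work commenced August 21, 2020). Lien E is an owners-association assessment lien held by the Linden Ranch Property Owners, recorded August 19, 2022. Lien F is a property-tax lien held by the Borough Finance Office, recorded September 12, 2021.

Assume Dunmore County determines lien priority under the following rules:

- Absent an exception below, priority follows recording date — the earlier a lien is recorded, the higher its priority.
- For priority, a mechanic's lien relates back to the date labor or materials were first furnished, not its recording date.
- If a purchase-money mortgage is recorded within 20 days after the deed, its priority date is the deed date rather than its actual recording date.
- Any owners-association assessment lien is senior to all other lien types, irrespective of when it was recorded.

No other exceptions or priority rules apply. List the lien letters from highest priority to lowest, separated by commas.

Effective dates: A's effective date is November 10, 2020, when work began; C missed the 20-day window (163 days after the deed), so its recording date stands; D's effective date is August 21, 2020, when work began.
E is an owners-association assessment lien and takes priority over every other lien.
The other liens, earliest effective date first: D (August 21, 2020), A (November 10, 2020), B (December 12, 2020), F (September 12, 2021), C (October 8, 2021).

E, D, A, B, F, C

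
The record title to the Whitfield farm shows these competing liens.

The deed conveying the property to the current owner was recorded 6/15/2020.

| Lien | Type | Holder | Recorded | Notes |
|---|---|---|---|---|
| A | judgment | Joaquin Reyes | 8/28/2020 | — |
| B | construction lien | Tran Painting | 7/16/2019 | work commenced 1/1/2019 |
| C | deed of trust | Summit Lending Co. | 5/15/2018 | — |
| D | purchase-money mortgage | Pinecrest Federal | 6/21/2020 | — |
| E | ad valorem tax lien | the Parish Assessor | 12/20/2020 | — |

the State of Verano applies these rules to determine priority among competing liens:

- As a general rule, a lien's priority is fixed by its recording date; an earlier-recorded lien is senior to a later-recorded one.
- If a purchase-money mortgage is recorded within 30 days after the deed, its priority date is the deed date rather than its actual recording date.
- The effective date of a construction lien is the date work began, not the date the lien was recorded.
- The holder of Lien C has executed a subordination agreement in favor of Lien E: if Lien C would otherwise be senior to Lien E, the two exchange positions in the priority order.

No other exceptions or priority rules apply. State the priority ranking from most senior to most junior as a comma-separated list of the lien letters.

Effective dates after the stated exceptions: B's effective date is 1/1/2019, when work began; D relates back to the deed date 6/15/2020.
Sorted by effective date: C (5/15/2018), B (1/1/2019), D (6/15/2020), A (8/28/2020), E (12/20/2020).
C is senior to E before the subordination, so the two trade places.

E, B, D, A, C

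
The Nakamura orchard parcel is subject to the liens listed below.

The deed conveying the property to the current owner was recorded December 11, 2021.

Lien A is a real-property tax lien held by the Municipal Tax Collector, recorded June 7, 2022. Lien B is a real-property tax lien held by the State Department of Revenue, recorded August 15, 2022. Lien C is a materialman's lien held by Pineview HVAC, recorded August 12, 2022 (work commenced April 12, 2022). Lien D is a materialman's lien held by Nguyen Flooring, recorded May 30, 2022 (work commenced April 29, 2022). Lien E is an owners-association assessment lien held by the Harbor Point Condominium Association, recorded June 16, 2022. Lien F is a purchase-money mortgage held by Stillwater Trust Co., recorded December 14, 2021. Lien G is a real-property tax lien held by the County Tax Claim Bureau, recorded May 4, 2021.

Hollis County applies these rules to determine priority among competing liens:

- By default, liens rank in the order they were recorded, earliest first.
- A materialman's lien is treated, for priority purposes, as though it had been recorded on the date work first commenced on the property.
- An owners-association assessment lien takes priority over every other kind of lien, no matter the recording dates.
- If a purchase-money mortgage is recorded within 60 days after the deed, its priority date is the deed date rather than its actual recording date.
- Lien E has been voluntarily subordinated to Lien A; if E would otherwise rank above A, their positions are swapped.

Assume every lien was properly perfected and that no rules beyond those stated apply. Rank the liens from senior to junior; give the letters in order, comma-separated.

Effective dates: C's effective date is April 12, 2022, when work began; D's effective date is April 29, 2022, when work began; F's effective date is the deed date, December 11, 2021.
E is an owners-association assessment lien, so it outranks all other liens regardless of date.
Remaining liens by effective date: G (May 4, 2021), F (December 11, 2021), C (April 12, 2022), D (April 29, 2022), A (June 7, 2022), B (August 15, 2022).
E is senior to A before the subordination, so the two trade places.

A, G, F, C, D, E, B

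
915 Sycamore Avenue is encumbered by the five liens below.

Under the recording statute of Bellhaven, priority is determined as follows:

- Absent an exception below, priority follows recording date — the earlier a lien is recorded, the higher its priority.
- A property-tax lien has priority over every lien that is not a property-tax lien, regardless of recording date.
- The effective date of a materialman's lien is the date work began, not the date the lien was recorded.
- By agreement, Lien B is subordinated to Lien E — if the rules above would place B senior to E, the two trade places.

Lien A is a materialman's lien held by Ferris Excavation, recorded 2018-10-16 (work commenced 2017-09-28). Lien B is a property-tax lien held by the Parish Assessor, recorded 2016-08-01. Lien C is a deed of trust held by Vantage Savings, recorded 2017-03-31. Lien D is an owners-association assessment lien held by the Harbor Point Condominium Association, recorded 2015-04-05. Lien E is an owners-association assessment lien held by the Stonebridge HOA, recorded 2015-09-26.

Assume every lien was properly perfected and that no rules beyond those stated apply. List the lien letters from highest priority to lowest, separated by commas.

E, D, B, C, A

Adjusting effective dates: A's effective date is 2017-09-28, when work began.
B is a property-tax lien and takes priority over every other lien.
Among the remaining liens, by effective date: D (2015-04-05), E (2015-09-26), C (2017-03-31), A (2017-09-28).
B would otherwise be senior to E, so under the subordination agreement B and E exchange positions.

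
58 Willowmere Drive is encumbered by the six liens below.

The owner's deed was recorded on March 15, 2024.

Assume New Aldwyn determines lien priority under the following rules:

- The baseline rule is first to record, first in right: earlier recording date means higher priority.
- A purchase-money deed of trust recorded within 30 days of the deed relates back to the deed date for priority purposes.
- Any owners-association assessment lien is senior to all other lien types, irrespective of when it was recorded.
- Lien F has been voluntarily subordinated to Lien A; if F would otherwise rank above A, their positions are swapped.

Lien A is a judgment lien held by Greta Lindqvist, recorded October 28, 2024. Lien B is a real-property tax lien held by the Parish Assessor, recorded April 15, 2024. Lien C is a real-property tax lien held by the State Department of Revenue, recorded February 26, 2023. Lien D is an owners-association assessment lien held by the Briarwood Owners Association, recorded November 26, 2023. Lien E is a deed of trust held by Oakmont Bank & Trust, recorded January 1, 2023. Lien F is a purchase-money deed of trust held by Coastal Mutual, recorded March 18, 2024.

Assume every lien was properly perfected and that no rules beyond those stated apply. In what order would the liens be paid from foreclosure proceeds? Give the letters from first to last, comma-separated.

D, E, C, A, B, F

Adjusting effective dates: F's effective date is the deed date, March 15, 2024.
D is an owners-association assessment lien, so it outranks all other liens regardless of date.
The other liens, earliest effective date first: E (January 1, 2023), C (February 26, 2023), F (March 15, 2024), B (April 15, 2024), A (October 28, 2024).
The subordination applies — F was senior to A — so F and A swap.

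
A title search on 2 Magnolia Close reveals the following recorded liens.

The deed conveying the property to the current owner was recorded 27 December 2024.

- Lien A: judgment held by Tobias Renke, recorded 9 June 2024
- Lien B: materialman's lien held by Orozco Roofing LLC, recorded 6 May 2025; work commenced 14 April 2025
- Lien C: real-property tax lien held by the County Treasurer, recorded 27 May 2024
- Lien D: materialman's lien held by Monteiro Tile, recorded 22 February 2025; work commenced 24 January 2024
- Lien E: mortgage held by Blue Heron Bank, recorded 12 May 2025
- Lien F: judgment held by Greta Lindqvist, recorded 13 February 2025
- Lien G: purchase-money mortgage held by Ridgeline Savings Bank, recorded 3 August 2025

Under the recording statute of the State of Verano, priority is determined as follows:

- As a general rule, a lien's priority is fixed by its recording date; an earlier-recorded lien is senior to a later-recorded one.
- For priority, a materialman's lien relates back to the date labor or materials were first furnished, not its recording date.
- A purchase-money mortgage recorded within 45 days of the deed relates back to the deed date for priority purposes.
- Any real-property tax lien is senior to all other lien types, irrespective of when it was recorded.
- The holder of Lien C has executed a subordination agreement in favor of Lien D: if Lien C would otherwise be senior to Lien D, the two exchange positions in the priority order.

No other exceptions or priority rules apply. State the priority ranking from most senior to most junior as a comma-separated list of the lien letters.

Effective dates: B's effective date is 14 April 2025, when work began; D's effective date is 24 January 2024, when work began; G was recorded 219 days after the deed, outside the 45-day window, so it keeps its recording date.
C is a real-property tax lien, so it outranks all other liens regardless of date.
Ordering the rest by effective date: D (24 January 2024), A (9 June 2024), F (13 February 2025), B (14 April 2025), E (12 May 2025), G (3 August 2025).
The subordination applies — C was senior to D — so C and D swap.

D, C, A, F, B, E, G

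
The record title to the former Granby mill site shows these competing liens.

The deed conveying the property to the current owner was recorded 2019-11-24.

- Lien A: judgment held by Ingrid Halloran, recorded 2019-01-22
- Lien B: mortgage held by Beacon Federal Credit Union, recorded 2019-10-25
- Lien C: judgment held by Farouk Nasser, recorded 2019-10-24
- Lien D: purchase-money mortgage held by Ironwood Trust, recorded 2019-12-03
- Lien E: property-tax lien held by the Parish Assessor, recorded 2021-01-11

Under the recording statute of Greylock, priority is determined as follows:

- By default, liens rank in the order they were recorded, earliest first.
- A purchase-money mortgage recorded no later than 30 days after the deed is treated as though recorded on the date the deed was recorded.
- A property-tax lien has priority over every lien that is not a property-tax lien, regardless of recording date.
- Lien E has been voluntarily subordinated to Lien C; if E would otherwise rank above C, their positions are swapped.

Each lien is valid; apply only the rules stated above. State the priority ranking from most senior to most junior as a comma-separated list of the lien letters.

Adjusting effective dates: D's effective date is the deed date, 2019-11-24.
E, as a property-tax lien, has superpriority and ranks first.
Among the remaining liens, by effective date: A (2019-01-22), C (2019-10-24), B (2019-10-25), D (2019-11-24).
The subordination applies — E was senior to C — so E and C swap.

C, A, E, B, D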